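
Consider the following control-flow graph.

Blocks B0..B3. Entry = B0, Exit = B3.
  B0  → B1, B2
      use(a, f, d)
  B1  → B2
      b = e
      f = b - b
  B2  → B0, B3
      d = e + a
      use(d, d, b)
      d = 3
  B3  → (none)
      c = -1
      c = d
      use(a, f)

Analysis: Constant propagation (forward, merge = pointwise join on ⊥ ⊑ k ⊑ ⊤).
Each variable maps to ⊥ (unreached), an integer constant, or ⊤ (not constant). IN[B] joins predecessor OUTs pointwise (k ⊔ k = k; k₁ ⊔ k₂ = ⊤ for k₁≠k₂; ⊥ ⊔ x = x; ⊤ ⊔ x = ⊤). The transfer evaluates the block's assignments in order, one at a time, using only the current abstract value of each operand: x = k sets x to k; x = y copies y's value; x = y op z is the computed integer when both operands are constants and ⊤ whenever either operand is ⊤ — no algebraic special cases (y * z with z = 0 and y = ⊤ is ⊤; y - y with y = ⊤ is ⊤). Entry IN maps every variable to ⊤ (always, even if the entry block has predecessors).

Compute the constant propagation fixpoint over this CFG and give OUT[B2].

Answer: {a: ⊤, b: ⊤, c: ⊤, d: 3, e: ⊤, f: ⊤}

Working:
Fixpoint table:
  B0:   IN=(all ⊤)   OUT=(all ⊤)
  B1:   IN=(all ⊤)   OUT=(all ⊤)
  B2:   IN=(all ⊤)   OUT={d:3; rest ⊤}
  B3:   IN={d:3; rest ⊤}   OUT={c:3, d:3; rest ⊤}

Merge at B2: IN[B2] = OUT[B0] ⊔ OUT[B1] = {a: ⊤, b: ⊤, c: ⊤, d: ⊤, e: ⊤, f: ⊤}
Applying B2's transfer function to that IN value gives OUT[B2] (row B2 above).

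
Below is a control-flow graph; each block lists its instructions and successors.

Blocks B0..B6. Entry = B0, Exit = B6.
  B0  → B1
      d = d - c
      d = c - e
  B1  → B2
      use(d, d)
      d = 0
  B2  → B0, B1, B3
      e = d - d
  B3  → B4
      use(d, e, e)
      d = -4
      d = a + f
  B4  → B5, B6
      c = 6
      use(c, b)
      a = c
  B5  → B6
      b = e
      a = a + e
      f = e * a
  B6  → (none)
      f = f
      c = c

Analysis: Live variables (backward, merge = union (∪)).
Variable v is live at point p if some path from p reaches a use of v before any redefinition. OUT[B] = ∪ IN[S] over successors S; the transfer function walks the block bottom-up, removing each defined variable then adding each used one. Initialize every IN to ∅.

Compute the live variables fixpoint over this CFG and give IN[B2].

Fixpoint table:
  B0: | IN={a, b, c, d, e, f} | OUT={a, b, c, d, f}
  B1: | IN={a, b, c, d, f} | OUT={a, b, c, d, f}
  B2: | IN={a, b, c, d, f} | OUT={a, b, c, d, e, f}
  B3: | IN={a, b, d, e, f} | OUT={b, e, f}
  B4: | IN={b, e, f} | OUT={a, c, e, f}
  B5: | IN={a, c, e} | OUT={c, f}
  B6: | IN={c, f} | OUT={}

Merge at B2: OUT[B2] = IN[B0] ⊔ IN[B1] ⊔ IN[B3] = {a, b, c, d, e, f}
Applying B2's transfer function to that OUT value gives IN[B2] (row B2 above).

Answer: {a, b, c, d, f}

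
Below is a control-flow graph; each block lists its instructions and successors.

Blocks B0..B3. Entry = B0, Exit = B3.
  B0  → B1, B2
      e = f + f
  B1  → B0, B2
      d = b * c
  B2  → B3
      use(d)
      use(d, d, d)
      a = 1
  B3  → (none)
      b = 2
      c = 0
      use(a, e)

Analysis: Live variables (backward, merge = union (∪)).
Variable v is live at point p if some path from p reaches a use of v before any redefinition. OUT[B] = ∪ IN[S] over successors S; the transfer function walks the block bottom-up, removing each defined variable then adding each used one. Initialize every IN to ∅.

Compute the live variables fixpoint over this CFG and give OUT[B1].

Fixpoint table:
  B0: | IN={b, c, d, f} | OUT={b, c, d, e, f}
  B1: | IN={b, c, e, f} | OUT={b, c, d, e, f}
  B2: | IN={d, e} | OUT={a, e}
  B3: | IN={a, e} | OUT={}

Merge at B1: OUT[B1] = IN[B0] ⊔ IN[B2] = {b, c, d, e, f}

Answer: {b, c, d, e, f}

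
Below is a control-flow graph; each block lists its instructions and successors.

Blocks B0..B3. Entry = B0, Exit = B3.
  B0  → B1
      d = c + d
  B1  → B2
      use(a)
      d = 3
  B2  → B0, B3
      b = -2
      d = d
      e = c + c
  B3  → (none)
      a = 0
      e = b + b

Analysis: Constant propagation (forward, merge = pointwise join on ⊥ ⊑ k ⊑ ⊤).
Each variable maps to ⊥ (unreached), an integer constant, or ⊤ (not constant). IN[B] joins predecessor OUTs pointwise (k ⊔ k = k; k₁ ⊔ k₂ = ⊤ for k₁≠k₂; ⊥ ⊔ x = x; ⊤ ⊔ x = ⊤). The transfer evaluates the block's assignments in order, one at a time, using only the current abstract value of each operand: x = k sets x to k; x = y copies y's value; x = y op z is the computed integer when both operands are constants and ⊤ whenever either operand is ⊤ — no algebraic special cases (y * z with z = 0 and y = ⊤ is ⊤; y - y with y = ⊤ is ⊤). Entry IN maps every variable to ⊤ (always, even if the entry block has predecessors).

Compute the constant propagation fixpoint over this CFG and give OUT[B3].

Fixpoint table:
  B0: | IN=(all ⊤) | OUT=(all ⊤)
  B1: | IN=(all ⊤) | OUT={d:3; rest ⊤}
  B2: | IN={d:3; rest ⊤} | OUT={b:-2, d:3; rest ⊤}
  B3: | IN={b:-2, d:3; rest ⊤} | OUT={a:0, b:-2, d:3, e:-4; rest ⊤}

Merge at B3: IN[B3] = OUT[B2] = {a: ⊤, b: -2, c: ⊤, d: 3, e: ⊤, f: ⊤}
Applying B3's transfer function to that IN value gives OUT[B3] (row B3 above).

Answer: {a: 0, b: -2, c: ⊤, d: 3, e: -4, f: ⊤}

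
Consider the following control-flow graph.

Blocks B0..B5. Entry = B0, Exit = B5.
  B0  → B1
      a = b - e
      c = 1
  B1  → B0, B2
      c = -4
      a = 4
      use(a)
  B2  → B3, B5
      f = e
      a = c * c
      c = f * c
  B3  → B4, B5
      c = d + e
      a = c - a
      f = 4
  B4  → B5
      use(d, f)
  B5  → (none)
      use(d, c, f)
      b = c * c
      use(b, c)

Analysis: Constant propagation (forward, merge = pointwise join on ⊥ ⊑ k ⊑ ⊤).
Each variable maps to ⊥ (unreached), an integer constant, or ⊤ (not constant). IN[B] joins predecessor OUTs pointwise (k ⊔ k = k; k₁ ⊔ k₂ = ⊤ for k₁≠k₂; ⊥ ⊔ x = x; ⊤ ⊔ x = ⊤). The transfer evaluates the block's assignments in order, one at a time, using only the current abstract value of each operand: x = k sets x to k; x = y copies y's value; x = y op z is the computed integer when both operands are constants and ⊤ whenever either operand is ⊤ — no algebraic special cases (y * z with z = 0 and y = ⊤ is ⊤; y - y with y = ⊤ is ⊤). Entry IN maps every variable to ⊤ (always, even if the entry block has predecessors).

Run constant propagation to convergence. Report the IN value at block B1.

Answer: {a: ⊤, b: ⊤, c: 1, d: ⊤, e: ⊤, f: ⊤}

Working:
Per-block solution:
  B0: | IN=(all ⊤) | OUT={c:1; rest ⊤}
  B1: | IN={c:1; rest ⊤} | OUT={a:4, c:-4; rest ⊤}
  B2: | IN={a:4, c:-4; rest ⊤} | OUT={a:16; rest ⊤}
  B3: | IN={a:16; rest ⊤} | OUT={f:4; rest ⊤}
  B4: | IN={f:4; rest ⊤} | OUT={f:4; rest ⊤}
  B5: | IN=(all ⊤) | OUT=(all ⊤)

Merge at B1: IN[B1] = OUT[B0] = {a: ⊤, b: ⊤, c: 1, d: ⊤, e: ⊤, f: ⊤}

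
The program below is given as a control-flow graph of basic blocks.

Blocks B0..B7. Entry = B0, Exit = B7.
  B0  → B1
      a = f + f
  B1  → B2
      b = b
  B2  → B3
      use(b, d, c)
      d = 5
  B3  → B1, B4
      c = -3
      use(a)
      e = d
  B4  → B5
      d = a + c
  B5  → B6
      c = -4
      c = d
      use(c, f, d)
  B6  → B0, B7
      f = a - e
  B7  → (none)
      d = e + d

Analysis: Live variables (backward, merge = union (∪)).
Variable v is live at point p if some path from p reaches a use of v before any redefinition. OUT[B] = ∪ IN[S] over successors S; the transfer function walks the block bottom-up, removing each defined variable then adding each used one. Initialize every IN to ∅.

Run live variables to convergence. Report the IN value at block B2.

Converged values:
  B0:   IN={b, c, d, f}   OUT={a, b, c, d, f}
  B1:   IN={a, b, c, d, f}   OUT={a, b, c, d, f}
  B2:   IN={a, b, c, d, f}   OUT={a, b, d, f}
  B3:   IN={a, b, d, f}   OUT={a, b, c, d, e, f}
  B4:   IN={a, b, c, e, f}   OUT={a, b, d, e, f}
  B5:   IN={a, b, d, e, f}   OUT={a, b, c, d, e}
  B6:   IN={a, b, c, d, e}   OUT={b, c, d, e, f}
  B7:   IN={d, e}   OUT={}

Merge at B2: OUT[B2] = IN[B3] = {a, b, d, f}
Applying B2's transfer function to that OUT value gives IN[B2] (row B2 above).

Answer: {a, b, c, d, f}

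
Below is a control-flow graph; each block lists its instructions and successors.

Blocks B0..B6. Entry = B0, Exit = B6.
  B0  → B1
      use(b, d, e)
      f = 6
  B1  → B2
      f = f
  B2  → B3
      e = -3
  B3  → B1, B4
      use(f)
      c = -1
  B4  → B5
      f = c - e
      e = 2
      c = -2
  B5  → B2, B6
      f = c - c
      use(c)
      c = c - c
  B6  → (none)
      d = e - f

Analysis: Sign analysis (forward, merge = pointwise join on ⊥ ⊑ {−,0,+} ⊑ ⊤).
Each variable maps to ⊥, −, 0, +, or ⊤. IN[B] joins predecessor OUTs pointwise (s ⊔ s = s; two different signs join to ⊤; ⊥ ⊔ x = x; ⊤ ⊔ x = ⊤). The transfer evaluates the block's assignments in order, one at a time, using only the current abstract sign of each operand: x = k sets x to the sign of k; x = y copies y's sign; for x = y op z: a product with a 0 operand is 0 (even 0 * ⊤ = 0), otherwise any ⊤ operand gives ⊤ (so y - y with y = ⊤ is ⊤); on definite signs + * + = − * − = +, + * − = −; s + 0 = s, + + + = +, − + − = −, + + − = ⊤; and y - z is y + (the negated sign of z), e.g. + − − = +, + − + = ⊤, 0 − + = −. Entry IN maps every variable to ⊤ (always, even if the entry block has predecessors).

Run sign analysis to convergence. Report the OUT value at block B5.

Per-block solution:
  B0: | IN=(all ⊤) | OUT={f:+; rest ⊤}
  B1: | IN=(all ⊤) | OUT=(all ⊤)
  B2: | IN=(all ⊤) | OUT={e:-; rest ⊤}
  B3: | IN={e:-; rest ⊤} | OUT={c:-, e:-; rest ⊤}
  B4: | IN={c:-, e:-; rest ⊤} | OUT={c:-, e:+; rest ⊤}
  B5: | IN={c:-, e:+; rest ⊤} | OUT={e:+; rest ⊤}
  B6: | IN={e:+; rest ⊤} | OUT={e:+; rest ⊤}

Merge at B5: IN[B5] = OUT[B4] = {a: ⊤, b: ⊤, c: -, d: ⊤, e: +, f: ⊤}
Applying B5's transfer function to that IN value gives OUT[B5] (row B5 above).

Answer: {a: ⊤, b: ⊤, c: ⊤, d: ⊤, e: +, f: ⊤}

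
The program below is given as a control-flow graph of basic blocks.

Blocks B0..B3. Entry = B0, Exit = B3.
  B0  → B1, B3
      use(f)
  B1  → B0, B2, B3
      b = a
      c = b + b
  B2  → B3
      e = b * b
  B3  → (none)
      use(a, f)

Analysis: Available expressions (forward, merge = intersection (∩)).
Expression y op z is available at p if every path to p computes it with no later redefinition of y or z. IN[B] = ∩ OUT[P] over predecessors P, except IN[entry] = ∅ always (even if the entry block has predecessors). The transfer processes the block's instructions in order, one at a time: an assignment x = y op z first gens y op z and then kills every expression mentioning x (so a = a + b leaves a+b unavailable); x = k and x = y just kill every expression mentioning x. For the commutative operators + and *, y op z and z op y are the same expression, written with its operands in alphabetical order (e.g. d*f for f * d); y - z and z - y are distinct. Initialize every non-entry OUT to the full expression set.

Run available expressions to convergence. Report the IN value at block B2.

Converged values:
  B0:  IN={}  OUT={}
  B1:  IN={}  OUT={b+b}
  B2:  IN={b+b}  OUT={b*b, b+b}
  B3:  IN={}  OUT={}

Merge at B2: IN[B2] = OUT[B1] = {b+b}

Answer: {b+b}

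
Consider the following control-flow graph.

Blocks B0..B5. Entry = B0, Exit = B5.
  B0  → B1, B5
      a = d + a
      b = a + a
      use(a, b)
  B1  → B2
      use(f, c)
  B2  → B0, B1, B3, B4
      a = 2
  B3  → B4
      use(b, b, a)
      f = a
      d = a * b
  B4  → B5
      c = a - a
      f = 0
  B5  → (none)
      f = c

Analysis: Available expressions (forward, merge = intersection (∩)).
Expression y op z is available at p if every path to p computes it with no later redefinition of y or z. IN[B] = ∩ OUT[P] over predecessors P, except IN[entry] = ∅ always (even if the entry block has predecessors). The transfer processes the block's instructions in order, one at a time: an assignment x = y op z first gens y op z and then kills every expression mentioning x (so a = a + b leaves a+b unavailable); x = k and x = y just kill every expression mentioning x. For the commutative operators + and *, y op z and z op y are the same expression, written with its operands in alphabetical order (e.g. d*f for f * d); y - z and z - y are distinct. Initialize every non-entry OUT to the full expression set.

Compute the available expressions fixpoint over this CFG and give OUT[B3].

Answer: {a*b}

Working:
Fixpoint table:
  B0: | IN={} | OUT={a+a}
  B1: | IN={} | OUT={}
  B2: | IN={} | OUT={}
  B3: | IN={} | OUT={a*b}
  B4: | IN={} | OUT={a-a}
  B5: | IN={} | OUT={}

Merge at B3: IN[B3] = OUT[B2] = {}
Applying B3's transfer function to that IN value gives OUT[B3] (row B3 above).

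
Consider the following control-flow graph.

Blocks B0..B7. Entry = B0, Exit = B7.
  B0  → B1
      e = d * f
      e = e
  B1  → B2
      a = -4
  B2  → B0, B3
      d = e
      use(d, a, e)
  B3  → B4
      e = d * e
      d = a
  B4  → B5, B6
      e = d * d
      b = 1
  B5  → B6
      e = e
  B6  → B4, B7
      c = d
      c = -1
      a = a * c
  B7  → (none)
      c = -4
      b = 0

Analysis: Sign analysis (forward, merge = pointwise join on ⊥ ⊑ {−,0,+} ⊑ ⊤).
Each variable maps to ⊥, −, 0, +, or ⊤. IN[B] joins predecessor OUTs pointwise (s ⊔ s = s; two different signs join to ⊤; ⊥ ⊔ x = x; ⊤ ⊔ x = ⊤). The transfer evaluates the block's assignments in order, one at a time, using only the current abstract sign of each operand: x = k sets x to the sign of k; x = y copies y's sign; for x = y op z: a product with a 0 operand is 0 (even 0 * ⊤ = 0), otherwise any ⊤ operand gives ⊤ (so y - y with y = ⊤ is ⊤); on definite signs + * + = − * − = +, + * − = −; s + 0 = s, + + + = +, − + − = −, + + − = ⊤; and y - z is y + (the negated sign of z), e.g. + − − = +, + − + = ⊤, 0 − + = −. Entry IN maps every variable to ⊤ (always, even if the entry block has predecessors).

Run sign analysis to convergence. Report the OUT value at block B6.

Converged values:
  B0:  IN=(all ⊤)  OUT=(all ⊤)
  B1:  IN=(all ⊤)  OUT={a:-; rest ⊤}
  B2:  IN={a:-; rest ⊤}  OUT={a:-; rest ⊤}
  B3:  IN={a:-; rest ⊤}  OUT={a:-, d:-; rest ⊤}
  B4:  IN={d:-; rest ⊤}  OUT={b:+, d:-, e:+; rest ⊤}
  B5:  IN={b:+, d:-, e:+; rest ⊤}  OUT={b:+, d:-, e:+; rest ⊤}
  B6:  IN={b:+, d:-, e:+; rest ⊤}  OUT={b:+, c:-, d:-, e:+; rest ⊤}
  B7:  IN={b:+, c:-, d:-, e:+; rest ⊤}  OUT={b:0, c:-, d:-, e:+; rest ⊤}

Merge at B6: IN[B6] = OUT[B4] ⊔ OUT[B5] = {a: ⊤, b: +, c: ⊤, d: -, e: +, f: ⊤}
Applying B6's transfer function to that IN value gives OUT[B6] (row B6 above).

Answer: {a: ⊤, b: +, c: -, d: -, e: +, f: ⊤}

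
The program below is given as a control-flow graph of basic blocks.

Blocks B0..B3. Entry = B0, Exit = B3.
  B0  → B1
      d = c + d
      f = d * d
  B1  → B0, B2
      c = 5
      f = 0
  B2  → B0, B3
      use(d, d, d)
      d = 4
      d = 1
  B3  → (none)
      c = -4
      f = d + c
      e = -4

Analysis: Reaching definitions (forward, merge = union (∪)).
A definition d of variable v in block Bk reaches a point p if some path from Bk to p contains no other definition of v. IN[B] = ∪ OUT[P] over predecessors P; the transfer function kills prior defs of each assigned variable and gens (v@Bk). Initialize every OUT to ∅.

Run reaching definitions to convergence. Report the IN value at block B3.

Answer: {c@B1, d@B2, f@B1}

Derivation:
Converged values:
  B0:  IN={c@B1, d@B0, d@B2, f@B1}  OUT={c@B1, d@B0, f@B0}
  B1:  IN={c@B1, d@B0, f@B0}  OUT={c@B1, d@B0, f@B1}
  B2:  IN={c@B1, d@B0, f@B1}  OUT={c@B1, d@B2, f@B1}
  B3:  IN={c@B1, d@B2, f@B1}  OUT={c@B3, d@B2, e@B3, f@B3}

Merge at B3: IN[B3] = OUT[B2] = {c@B1, d@B2, f@B1}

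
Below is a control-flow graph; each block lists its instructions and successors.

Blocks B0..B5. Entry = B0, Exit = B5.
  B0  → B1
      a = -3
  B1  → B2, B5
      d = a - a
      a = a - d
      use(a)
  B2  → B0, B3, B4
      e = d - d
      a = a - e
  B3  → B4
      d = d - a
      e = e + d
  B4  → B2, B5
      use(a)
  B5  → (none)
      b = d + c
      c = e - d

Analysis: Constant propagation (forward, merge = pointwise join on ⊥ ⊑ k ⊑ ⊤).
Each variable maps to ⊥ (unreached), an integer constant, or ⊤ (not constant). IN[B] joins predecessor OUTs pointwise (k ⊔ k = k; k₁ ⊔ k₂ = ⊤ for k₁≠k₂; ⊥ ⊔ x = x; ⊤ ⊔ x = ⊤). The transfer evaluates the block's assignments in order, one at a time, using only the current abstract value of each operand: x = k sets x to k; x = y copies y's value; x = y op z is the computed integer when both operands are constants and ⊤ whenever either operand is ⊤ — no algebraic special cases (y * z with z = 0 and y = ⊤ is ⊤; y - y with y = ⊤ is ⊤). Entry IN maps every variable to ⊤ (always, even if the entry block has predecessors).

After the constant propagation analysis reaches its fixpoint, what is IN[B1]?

Answer: {a: -3, b: ⊤, c: ⊤, d: ⊤, e: ⊤, f: ⊤}

Derivation:
Converged values:
  B0: | IN=(all ⊤) | OUT={a:-3; rest ⊤}
  B1: | IN={a:-3; rest ⊤} | OUT={a:-3, d:0; rest ⊤}
  B2: | IN=(all ⊤) | OUT=(all ⊤)
  B3: | IN=(all ⊤) | OUT=(all ⊤)
  B4: | IN=(all ⊤) | OUT=(all ⊤)
  B5: | IN=(all ⊤) | OUT=(all ⊤)

Merge at B1: IN[B1] = OUT[B0] = {a: -3, b: ⊤, c: ⊤, d: ⊤, e: ⊤, f: ⊤}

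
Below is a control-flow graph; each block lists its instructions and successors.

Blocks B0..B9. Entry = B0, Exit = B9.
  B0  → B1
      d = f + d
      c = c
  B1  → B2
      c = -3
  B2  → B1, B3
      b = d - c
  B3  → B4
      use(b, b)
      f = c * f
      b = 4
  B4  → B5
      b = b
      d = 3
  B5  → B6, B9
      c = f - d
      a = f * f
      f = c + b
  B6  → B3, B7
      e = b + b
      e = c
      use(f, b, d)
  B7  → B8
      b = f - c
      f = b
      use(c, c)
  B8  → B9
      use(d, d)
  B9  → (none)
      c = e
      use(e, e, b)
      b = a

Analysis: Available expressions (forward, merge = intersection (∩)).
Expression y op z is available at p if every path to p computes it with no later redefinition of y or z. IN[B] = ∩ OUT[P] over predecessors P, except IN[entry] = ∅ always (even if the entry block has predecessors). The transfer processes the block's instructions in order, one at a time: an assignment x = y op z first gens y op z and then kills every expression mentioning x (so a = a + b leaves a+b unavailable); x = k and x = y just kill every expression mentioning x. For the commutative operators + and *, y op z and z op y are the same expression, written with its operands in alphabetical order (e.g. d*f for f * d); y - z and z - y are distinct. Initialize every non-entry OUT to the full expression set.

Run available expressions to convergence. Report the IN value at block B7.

Converged values:
  B0: | IN={} | OUT={}
  B1: | IN={} | OUT={}
  B2: | IN={} | OUT={d-c}
  B3: | IN={} | OUT={}
  B4: | IN={} | OUT={}
  B5: | IN={} | OUT={b+c}
  B6: | IN={b+c} | OUT={b+b, b+c}
  B7: | IN={b+b, b+c} | OUT={}
  B8: | IN={} | OUT={}
  B9: | IN={} | OUT={}

Merge at B7: IN[B7] = OUT[B6] = {b+b, b+c}

Answer: {b+b, b+c}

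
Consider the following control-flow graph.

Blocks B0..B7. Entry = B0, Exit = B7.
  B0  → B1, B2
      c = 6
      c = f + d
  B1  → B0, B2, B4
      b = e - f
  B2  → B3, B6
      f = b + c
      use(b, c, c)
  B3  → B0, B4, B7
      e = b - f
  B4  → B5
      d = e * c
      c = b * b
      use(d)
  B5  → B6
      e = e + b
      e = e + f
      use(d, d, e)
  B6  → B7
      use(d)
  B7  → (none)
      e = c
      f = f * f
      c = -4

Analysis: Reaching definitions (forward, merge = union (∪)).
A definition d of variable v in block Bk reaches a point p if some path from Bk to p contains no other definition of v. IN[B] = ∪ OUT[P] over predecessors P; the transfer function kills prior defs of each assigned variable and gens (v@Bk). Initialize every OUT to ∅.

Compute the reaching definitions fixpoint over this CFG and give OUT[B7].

Answer: {b@B1, c@B7, d@B4, e@B7, f@B7}

Derivation:
Converged values:
  B0:  IN={b@B1, c@B0, e@B3, f@B2}  OUT={b@B1, c@B0, e@B3, f@B2}
  B1:  IN={b@B1, c@B0, e@B3, f@B2}  OUT={b@B1, c@B0, e@B3, f@B2}
  B2:  IN={b@B1, c@B0, e@B3, f@B2}  OUT={b@B1, c@B0, e@B3, f@B2}
  B3:  IN={b@B1, c@B0, e@B3, f@B2}  OUT={b@B1, c@B0, e@B3, f@B2}
  B4:  IN={b@B1, c@B0, e@B3, f@B2}  OUT={b@B1, c@B4, d@B4, e@B3, f@B2}
  B5:  IN={b@B1, c@B4, d@B4, e@B3, f@B2}  OUT={b@B1, c@B4, d@B4, e@B5, f@B2}
  B6:  IN={b@B1, c@B0, c@B4, d@B4, e@B3, e@B5, f@B2}  OUT={b@B1, c@B0, c@B4, d@B4, e@B3, e@B5, f@B2}
  B7:  IN={b@B1, c@B0, c@B4, d@B4, e@B3, e@B5, f@B2}  OUT={b@B1, c@B7, d@B4, e@B7, f@B7}

Merge at B7: IN[B7] = OUT[B3] ⊔ OUT[B6] = {b@B1, c@B0, c@B4, d@B4, e@B3, e@B5, f@B2}
Applying B7's transfer function to that IN value gives OUT[B7] (row B7 above).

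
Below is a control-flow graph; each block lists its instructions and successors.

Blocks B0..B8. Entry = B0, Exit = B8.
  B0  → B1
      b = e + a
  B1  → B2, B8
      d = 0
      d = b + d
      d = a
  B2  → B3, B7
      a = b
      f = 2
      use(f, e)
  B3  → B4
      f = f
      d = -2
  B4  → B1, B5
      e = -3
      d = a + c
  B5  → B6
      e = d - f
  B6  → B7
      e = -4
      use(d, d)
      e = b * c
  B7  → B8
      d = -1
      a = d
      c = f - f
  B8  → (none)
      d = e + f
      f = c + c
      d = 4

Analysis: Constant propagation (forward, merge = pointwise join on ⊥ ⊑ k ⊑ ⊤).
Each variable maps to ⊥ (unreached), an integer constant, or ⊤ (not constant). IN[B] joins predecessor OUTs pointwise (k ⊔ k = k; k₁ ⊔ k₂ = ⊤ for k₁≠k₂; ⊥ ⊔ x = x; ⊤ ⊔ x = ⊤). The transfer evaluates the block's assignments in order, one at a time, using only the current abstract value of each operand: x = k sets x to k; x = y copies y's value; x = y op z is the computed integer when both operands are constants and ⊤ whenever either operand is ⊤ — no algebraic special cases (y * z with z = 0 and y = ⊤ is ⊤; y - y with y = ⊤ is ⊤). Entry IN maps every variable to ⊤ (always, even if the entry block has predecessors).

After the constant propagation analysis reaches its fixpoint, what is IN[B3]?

Per-block solution:
  B0:   IN=(all ⊤)   OUT=(all ⊤)
  B1:   IN=(all ⊤)   OUT=(all ⊤)
  B2:   IN=(all ⊤)   OUT={f:2; rest ⊤}
  B3:   IN={f:2; rest ⊤}   OUT={d:-2, f:2; rest ⊤}
  B4:   IN={d:-2, f:2; rest ⊤}   OUT={e:-3, f:2; rest ⊤}
  B5:   IN={e:-3, f:2; rest ⊤}   OUT={f:2; rest ⊤}
  B6:   IN={f:2; rest ⊤}   OUT={f:2; rest ⊤}
  B7:   IN={f:2; rest ⊤}   OUT={a:-1, c:0, d:-1, f:2; rest ⊤}
  B8:   IN=(all ⊤)   OUT={d:4; rest ⊤}

Merge at B3: IN[B3] = OUT[B2] = {a: ⊤, b: ⊤, c: ⊤, d: ⊤, e: ⊤, f: 2}

Answer: {a: ⊤, b: ⊤, c: ⊤, d: ⊤, e: ⊤, f: 2}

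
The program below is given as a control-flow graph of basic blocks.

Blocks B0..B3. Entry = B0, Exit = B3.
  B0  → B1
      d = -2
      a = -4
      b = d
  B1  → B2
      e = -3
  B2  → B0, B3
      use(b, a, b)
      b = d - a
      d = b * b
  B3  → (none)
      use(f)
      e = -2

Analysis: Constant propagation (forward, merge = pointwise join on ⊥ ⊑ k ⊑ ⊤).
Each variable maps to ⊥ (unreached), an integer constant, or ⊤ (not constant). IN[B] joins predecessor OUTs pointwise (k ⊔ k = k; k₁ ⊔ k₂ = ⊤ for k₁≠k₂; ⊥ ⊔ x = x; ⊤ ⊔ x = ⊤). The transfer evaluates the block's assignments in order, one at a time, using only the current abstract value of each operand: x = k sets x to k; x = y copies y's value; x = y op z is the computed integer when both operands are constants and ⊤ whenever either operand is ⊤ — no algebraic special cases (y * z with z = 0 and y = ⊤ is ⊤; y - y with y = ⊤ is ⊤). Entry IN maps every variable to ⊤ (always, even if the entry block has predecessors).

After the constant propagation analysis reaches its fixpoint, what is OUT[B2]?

Answer: {a: -4, b: 2, c: ⊤, d: 4, e: -3, f: ⊤}

Trace:
Fixpoint table:
  B0:   IN=(all ⊤)   OUT={a:-4, b:-2, d:-2; rest ⊤}
  B1:   IN={a:-4, b:-2, d:-2; rest ⊤}   OUT={a:-4, b:-2, d:-2, e:-3; rest ⊤}
  B2:   IN={a:-4, b:-2, d:-2, e:-3; rest ⊤}   OUT={a:-4, b:2, d:4, e:-3; rest ⊤}
  B3:   IN={a:-4, b:2, d:4, e:-3; rest ⊤}   OUT={a:-4, b:2, d:4, e:-2; rest ⊤}

Merge at B2: IN[B2] = OUT[B1] = {a: -4, b: -2, c: ⊤, d: -2, e: -3, f: ⊤}
Applying B2's transfer function to that IN value gives OUT[B2] (row B2 above).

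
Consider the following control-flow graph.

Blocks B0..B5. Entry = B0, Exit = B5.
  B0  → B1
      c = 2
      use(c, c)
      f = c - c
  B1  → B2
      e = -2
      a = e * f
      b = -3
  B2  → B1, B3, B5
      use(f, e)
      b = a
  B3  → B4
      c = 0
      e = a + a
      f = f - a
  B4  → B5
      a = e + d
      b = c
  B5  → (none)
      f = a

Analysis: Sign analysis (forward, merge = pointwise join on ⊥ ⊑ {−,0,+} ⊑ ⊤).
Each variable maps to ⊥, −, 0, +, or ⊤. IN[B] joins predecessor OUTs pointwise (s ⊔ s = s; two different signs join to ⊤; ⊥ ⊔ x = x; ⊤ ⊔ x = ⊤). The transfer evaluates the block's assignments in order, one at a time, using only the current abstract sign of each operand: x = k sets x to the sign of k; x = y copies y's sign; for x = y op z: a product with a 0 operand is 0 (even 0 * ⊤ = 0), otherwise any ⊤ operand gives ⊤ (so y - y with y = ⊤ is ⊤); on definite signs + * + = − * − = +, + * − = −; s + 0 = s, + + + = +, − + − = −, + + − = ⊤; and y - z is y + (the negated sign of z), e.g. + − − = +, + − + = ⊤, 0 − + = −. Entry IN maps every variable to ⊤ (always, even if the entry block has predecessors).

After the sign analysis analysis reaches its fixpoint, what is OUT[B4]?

Answer: {a: ⊤, b: 0, c: 0, d: ⊤, e: ⊤, f: ⊤}

Trace:
Per-block solution:
  B0:  IN=(all ⊤)  OUT={c:+; rest ⊤}
  B1:  IN={c:+; rest ⊤}  OUT={b:-, c:+, e:-; rest ⊤}
  B2:  IN={b:-, c:+, e:-; rest ⊤}  OUT={c:+, e:-; rest ⊤}
  B3:  IN={c:+, e:-; rest ⊤}  OUT={c:0; rest ⊤}
  B4:  IN={c:0; rest ⊤}  OUT={b:0, c:0; rest ⊤}
  B5:  IN=(all ⊤)  OUT=(all ⊤)

Merge at B4: IN[B4] = OUT[B3] = {a: ⊤, b: ⊤, c: 0, d: ⊤, e: ⊤, f: ⊤}
Applying B4's transfer function to that IN value gives OUT[B4] (row B4 above).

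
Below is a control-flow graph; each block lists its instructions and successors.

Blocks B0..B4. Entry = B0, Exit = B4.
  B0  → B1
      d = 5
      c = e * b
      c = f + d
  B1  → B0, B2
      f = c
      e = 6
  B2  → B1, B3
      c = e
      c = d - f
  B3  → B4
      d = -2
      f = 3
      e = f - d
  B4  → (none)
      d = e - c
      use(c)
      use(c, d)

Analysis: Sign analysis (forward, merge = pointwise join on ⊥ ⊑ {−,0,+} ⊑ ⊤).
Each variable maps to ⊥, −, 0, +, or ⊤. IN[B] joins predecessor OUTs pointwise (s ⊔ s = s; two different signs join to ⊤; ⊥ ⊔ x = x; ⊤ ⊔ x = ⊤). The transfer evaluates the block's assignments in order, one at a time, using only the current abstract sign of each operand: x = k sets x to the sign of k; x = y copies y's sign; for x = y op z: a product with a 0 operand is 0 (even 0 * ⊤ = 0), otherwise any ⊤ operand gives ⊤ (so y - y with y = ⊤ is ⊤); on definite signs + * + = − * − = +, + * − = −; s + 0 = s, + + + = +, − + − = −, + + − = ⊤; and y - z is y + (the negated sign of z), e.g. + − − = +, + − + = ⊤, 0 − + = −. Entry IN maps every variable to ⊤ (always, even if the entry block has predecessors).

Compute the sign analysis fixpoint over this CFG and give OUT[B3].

Converged values:
  B0:   IN=(all ⊤)   OUT={d:+; rest ⊤}
  B1:   IN={d:+; rest ⊤}   OUT={d:+, e:+; rest ⊤}
  B2:   IN={d:+, e:+; rest ⊤}   OUT={d:+, e:+; rest ⊤}
  B3:   IN={d:+, e:+; rest ⊤}   OUT={d:-, e:+, f:+; rest ⊤}
  B4:   IN={d:-, e:+, f:+; rest ⊤}   OUT={e:+, f:+; rest ⊤}

Merge at B3: IN[B3] = OUT[B2] = {a: ⊤, b: ⊤, c: ⊤, d: +, e: +, f: ⊤}
Applying B3's transfer function to that IN value gives OUT[B3] (row B3 above).

Answer: {a: ⊤, b: ⊤, c: ⊤, d: -, e: +, f: +}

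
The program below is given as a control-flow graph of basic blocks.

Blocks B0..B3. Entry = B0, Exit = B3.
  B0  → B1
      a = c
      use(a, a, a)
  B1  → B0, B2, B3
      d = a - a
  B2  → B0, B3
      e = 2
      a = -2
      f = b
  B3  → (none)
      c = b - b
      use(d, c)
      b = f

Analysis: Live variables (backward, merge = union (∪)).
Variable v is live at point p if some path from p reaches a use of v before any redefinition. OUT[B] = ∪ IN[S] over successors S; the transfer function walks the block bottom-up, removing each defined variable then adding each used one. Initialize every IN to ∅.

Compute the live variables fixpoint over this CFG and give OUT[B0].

Answer: {a, b, c, f}

Trace:
Per-block solution:
  B0:   IN={b, c, f}   OUT={a, b, c, f}
  B1:   IN={a, b, c, f}   OUT={b, c, d, f}
  B2:   IN={b, c, d}   OUT={b, c, d, f}
  B3:   IN={b, d, f}   OUT={}

Merge at B0: OUT[B0] = IN[B1] = {a, b, c, f}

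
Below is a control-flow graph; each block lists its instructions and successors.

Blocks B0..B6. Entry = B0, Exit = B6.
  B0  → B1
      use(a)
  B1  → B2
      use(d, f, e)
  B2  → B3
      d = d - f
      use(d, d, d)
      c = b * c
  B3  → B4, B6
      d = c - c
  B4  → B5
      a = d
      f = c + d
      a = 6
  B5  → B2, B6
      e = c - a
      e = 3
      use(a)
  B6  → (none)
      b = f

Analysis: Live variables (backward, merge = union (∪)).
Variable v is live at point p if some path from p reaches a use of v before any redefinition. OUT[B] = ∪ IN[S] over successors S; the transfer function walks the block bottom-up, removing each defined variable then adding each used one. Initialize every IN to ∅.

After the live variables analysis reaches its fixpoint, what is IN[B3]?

Answer: {b, c, f}

Trace:
Converged values:
  B0: | IN={a, b, c, d, e, f} | OUT={b, c, d, e, f}
  B1: | IN={b, c, d, e, f} | OUT={b, c, d, f}
  B2: | IN={b, c, d, f} | OUT={b, c, f}
  B3: | IN={b, c, f} | OUT={b, c, d, f}
  B4: | IN={b, c, d} | OUT={a, b, c, d, f}
  B5: | IN={a, b, c, d, f} | OUT={b, c, d, f}
  B6: | IN={f} | OUT={}

Merge at B3: OUT[B3] = IN[B4] ⊔ IN[B6] = {b, c, d, f}
Applying B3's transfer function to that OUT value gives IN[B3] (row B3 above).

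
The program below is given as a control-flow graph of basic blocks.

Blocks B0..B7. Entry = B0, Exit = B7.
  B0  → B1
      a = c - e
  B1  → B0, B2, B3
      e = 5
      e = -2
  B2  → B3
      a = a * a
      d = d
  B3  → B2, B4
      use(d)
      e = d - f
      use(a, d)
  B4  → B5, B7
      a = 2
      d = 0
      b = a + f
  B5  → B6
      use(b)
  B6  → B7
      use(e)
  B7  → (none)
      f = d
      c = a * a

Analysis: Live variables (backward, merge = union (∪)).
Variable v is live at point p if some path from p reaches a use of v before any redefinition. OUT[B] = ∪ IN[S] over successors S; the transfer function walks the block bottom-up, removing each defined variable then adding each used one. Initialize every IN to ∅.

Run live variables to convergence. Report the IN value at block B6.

Answer: {a, d, e}

Trace:
Fixpoint table:
  B0:  IN={c, d, e, f}  OUT={a, c, d, f}
  B1:  IN={a, c, d, f}  OUT={a, c, d, e, f}
  B2:  IN={a, d, f}  OUT={a, d, f}
  B3:  IN={a, d, f}  OUT={a, d, e, f}
  B4:  IN={e, f}  OUT={a, b, d, e}
  B5:  IN={a, b, d, e}  OUT={a, d, e}
  B6:  IN={a, d, e}  OUT={a, d}
  B7:  IN={a, d}  OUT={}

Merge at B6: OUT[B6] = IN[B7] = {a, d}
Applying B6's transfer function to that OUT value gives IN[B6] (row B6 above).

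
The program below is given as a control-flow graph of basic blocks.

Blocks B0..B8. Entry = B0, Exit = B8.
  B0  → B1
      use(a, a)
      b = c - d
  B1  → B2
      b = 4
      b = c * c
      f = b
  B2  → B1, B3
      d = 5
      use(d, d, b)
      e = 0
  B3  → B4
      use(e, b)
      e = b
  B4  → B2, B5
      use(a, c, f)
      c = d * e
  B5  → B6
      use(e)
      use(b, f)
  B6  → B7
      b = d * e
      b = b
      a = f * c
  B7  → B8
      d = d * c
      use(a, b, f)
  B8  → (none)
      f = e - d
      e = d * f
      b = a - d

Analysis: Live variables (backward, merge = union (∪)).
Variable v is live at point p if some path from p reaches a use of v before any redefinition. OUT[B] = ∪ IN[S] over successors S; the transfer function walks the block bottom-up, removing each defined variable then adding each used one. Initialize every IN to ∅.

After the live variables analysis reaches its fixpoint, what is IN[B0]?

Fixpoint table:
  B0: | IN={a, c, d} | OUT={a, c}
  B1: | IN={a, c} | OUT={a, b, c, f}
  B2: | IN={a, b, c, f} | OUT={a, b, c, d, e, f}
  B3: | IN={a, b, c, d, e, f} | OUT={a, b, c, d, e, f}
  B4: | IN={a, b, c, d, e, f} | OUT={a, b, c, d, e, f}
  B5: | IN={b, c, d, e, f} | OUT={c, d, e, f}
  B6: | IN={c, d, e, f} | OUT={a, b, c, d, e, f}
  B7: | IN={a, b, c, d, e, f} | OUT={a, d, e}
  B8: | IN={a, d, e} | OUT={}

Merge at B0: OUT[B0] = IN[B1] = {a, c}
Applying B0's transfer function to that OUT value gives IN[B0] (row B0 above).

Answer: {a, c, d}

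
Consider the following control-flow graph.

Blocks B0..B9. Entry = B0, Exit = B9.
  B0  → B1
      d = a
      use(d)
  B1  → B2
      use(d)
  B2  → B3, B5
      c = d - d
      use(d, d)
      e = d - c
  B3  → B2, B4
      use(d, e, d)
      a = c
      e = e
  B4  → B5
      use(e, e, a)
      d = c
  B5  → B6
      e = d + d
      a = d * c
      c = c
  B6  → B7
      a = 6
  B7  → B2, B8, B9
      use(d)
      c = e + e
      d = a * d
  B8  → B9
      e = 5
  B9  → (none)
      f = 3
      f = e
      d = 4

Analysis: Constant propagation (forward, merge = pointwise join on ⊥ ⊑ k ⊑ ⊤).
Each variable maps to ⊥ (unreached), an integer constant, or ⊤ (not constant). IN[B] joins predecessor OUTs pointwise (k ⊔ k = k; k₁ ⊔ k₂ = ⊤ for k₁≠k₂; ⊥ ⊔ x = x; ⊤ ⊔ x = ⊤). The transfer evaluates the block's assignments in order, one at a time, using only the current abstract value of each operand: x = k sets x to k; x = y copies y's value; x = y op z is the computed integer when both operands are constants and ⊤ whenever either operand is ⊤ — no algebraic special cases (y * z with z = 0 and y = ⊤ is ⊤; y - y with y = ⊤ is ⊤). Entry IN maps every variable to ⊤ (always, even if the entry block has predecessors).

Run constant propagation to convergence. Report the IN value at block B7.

Answer: {a: 6, b: ⊤, c: ⊤, d: ⊤, e: ⊤, f: ⊤}

Derivation:
Fixpoint table:
  B0: | IN=(all ⊤) | OUT=(all ⊤)
  B1: | IN=(all ⊤) | OUT=(all ⊤)
  B2: | IN=(all ⊤) | OUT=(all ⊤)
  B3: | IN=(all ⊤) | OUT=(all ⊤)
  B4: | IN=(all ⊤) | OUT=(all ⊤)
  B5: | IN=(all ⊤) | OUT=(all ⊤)
  B6: | IN=(all ⊤) | OUT={a:6; rest ⊤}
  B7: | IN={a:6; rest ⊤} | OUT={a:6; rest ⊤}
  B8: | IN={a:6; rest ⊤} | OUT={a:6, e:5; rest ⊤}
  B9: | IN={a:6; rest ⊤} | OUT={a:6, d:4; rest ⊤}

Merge at B7: IN[B7] = OUT[B6] = {a: 6, b: ⊤, c: ⊤, d: ⊤, e: ⊤, f: ⊤}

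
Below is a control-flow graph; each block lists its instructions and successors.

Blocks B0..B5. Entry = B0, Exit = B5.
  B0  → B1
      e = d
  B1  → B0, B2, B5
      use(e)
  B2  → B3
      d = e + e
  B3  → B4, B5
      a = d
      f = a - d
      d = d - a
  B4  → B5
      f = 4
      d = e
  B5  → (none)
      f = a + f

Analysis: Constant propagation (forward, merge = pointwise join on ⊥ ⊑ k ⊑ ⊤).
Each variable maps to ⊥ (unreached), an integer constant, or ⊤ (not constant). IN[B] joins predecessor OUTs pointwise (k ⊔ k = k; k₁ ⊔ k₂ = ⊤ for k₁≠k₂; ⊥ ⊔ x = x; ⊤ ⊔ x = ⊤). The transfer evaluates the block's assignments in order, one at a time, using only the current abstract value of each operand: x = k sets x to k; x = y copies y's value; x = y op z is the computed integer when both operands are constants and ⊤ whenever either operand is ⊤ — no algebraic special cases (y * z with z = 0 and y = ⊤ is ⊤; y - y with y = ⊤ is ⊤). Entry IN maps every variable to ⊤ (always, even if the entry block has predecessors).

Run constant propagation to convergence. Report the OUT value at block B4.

Per-block solution:
  B0:  IN=(all ⊤)  OUT=(all ⊤)
  B1:  IN=(all ⊤)  OUT=(all ⊤)
  B2:  IN=(all ⊤)  OUT=(all ⊤)
  B3:  IN=(all ⊤)  OUT=(all ⊤)
  B4:  IN=(all ⊤)  OUT={f:4; rest ⊤}
  B5:  IN=(all ⊤)  OUT=(all ⊤)

Merge at B4: IN[B4] = OUT[B3] = {a: ⊤, b: ⊤, c: ⊤, d: ⊤, e: ⊤, f: ⊤}
Applying B4's transfer function to that IN value gives OUT[B4] (row B4 above).

Answer: {a: ⊤, b: ⊤, c: ⊤, d: ⊤, e: ⊤, f: 4}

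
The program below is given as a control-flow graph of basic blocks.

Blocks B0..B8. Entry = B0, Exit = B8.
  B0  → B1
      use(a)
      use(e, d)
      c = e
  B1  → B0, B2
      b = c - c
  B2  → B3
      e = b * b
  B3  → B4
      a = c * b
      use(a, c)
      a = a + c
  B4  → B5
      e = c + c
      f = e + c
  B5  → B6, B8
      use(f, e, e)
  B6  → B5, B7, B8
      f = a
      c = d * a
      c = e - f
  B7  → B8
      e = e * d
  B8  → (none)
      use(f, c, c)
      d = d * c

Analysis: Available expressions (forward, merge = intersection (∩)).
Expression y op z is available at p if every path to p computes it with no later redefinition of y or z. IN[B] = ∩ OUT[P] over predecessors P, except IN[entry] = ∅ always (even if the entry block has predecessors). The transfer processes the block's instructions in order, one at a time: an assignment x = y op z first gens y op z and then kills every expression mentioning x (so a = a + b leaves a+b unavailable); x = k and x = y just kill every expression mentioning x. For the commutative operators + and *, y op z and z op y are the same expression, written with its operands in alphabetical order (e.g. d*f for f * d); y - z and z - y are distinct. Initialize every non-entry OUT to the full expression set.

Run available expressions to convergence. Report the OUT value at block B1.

Answer: {c-c}

Derivation:
Per-block solution:
  B0:  IN={}  OUT={}
  B1:  IN={}  OUT={c-c}
  B2:  IN={c-c}  OUT={b*b, c-c}
  B3:  IN={b*b, c-c}  OUT={b*b, b*c, c-c}
  B4:  IN={b*b, b*c, c-c}  OUT={b*b, b*c, c+c, c+e, c-c}
  B5:  IN={b*b}  OUT={b*b}
  B6:  IN={b*b}  OUT={a*d, b*b, e-f}
  B7:  IN={a*d, b*b, e-f}  OUT={a*d, b*b}
  B8:  IN={b*b}  OUT={b*b}

Merge at B1: IN[B1] = OUT[B0] = {}
Applying B1's transfer function to that IN value gives OUT[B1] (row B1 above).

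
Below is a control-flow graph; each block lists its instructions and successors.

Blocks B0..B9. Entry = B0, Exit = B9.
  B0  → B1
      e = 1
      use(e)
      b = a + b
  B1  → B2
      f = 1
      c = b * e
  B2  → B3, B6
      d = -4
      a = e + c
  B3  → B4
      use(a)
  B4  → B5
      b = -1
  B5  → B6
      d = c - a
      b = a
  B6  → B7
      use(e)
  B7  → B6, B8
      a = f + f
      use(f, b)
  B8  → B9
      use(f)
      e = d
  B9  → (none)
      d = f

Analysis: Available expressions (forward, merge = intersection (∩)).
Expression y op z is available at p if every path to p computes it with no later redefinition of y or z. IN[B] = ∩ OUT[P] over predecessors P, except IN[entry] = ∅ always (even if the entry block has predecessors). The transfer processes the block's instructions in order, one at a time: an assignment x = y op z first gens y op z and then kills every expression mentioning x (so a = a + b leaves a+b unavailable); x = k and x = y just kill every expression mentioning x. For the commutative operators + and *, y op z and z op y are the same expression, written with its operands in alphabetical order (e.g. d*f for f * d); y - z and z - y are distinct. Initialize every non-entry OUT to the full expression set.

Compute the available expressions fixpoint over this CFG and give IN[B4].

Fixpoint table:
  B0:   IN={}   OUT={}
  B1:   IN={}   OUT={b*e}
  B2:   IN={b*e}   OUT={b*e, c+e}
  B3:   IN={b*e, c+e}   OUT={b*e, c+e}
  B4:   IN={b*e, c+e}   OUT={c+e}
  B5:   IN={c+e}   OUT={c+e, c-a}
  B6:   IN={c+e}   OUT={c+e}
  B7:   IN={c+e}   OUT={c+e, f+f}
  B8:   IN={c+e, f+f}   OUT={f+f}
  B9:   IN={f+f}   OUT={f+f}

Merge at B4: IN[B4] = OUT[B3] = {b*e, c+e}

Answer: {b*e, c+e}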